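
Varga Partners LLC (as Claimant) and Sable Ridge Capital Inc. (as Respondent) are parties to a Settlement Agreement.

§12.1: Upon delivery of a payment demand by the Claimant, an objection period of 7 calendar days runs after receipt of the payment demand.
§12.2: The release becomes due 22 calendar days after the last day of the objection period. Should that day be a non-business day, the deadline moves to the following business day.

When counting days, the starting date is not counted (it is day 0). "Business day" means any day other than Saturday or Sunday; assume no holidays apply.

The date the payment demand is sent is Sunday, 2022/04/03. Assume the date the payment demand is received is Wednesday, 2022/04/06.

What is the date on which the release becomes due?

2022/05/05

Adding 7 calendar days to 2022/04/06 gives 2022/04/13, which is the last day of the objection period.
The date on which the release becomes due: 22 calendar days after 2022/04/13 is 2022/05/05. 2022/05/05 is a Thursday, so no roll-forward applies.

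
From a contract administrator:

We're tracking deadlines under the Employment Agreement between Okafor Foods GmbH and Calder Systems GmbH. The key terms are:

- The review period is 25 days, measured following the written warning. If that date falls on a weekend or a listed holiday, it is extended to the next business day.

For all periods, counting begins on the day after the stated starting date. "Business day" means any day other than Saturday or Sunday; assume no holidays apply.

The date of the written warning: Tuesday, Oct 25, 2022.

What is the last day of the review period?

The last day of the review period: Oct 25, 2022 + 25 days = Nov 19, 2022. That falls on a Saturday, so it rolls to the next business day, Monday, Nov 21, 2022.

Nov 21, 2022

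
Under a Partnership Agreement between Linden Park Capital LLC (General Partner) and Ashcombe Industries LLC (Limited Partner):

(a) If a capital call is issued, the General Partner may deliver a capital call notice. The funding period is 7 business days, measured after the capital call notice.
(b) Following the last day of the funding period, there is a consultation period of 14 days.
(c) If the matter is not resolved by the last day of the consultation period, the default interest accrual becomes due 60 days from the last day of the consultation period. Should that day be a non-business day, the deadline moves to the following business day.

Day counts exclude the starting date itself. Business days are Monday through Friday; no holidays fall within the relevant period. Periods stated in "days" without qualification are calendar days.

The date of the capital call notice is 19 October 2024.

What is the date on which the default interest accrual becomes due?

The last day of the funding period: 7 business days after Saturday, 19 October 2024, skipping weekends — Oct 21, Oct 22, Oct 23, Oct 24, Oct 25, Oct 28, Oct 29 — lands on Tuesday, 29 October 2024.
The last day of the consultation period: 14 calendar days after 29 October 2024 is 12 November 2024.
The date on which the default interest accrual becomes due: 12 November 2024 + 60 days = 11 January 2025. That falls on a Saturday, so it rolls to the next business day, Monday, 13 January 2025.

13 January 2025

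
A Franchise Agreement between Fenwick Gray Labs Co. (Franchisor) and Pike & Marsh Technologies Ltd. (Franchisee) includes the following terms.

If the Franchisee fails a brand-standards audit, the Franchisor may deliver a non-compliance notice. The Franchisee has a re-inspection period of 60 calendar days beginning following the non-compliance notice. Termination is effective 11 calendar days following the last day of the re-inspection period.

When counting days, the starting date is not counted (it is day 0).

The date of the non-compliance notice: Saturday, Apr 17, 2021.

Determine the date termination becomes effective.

The last day of the re-inspection period: 60 calendar days after Apr 17, 2021 is Jun 16, 2021.
The date termination becomes effective: Jun 16, 2021 + 11 days = Jun 27, 2021.

Jun 27, 2021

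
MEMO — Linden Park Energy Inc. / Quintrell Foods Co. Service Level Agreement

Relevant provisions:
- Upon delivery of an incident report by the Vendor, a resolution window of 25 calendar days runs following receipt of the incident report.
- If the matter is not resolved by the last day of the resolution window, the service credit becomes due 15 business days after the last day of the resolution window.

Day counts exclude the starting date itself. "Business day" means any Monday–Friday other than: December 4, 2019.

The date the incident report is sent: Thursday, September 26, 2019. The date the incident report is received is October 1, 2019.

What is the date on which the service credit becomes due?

The last day of the resolution window: 25 calendar days after October 1, 2019 is October 26, 2019.
The date on which the service credit becomes due: 15 business days after Saturday, October 26, 2019, skipping weekends — Oct 28, Oct 29, Oct 30, Oct 31, …, Nov 13, Nov 14, Nov 15 — lands on Friday, November 15, 2019.

November 15, 2019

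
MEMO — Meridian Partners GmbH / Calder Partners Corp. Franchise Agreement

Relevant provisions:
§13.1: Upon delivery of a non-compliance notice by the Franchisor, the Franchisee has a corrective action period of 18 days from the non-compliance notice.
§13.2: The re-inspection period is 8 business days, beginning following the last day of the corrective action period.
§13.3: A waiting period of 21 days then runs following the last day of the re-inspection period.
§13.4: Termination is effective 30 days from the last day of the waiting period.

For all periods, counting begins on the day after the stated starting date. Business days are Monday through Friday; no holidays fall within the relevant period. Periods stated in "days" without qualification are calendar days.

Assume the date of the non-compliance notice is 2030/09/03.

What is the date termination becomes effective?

2030/11/22

The last day of the corrective action period: 2030/09/03 + 18 days = 2030/09/21.
From Saturday, 2030/09/21, 8 business days (Sep 23, Sep 24, Sep 25, Sep 26, Sep 27, Sep 30, Oct 1, Oct 2, skipping weekends) brings us to Wednesday, 2030/10/02, which is the last day of the re-inspection period.
Adding 21 calendar days to 2030/10/02 gives 2030/10/23, which is the last day of the waiting period.
The date termination becomes effective: 2030/10/23 + 30 days = 2030/11/22.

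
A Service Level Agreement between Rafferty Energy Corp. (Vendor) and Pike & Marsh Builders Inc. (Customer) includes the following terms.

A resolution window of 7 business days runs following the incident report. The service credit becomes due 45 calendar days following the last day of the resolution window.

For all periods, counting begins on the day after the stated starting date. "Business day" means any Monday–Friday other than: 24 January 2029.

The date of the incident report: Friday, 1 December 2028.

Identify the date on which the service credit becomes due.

From Friday, 1 December 2028, 7 business days (Dec 4, Dec 5, Dec 6, Dec 7, Dec 8, Dec 11, Dec 12, skipping weekends) brings us to Tuesday, 12 December 2028, which is the last day of the resolution window.
The date on which the service credit becomes due: 45 calendar days after 12 December 2028 is 26 January 2029.

26 January 2029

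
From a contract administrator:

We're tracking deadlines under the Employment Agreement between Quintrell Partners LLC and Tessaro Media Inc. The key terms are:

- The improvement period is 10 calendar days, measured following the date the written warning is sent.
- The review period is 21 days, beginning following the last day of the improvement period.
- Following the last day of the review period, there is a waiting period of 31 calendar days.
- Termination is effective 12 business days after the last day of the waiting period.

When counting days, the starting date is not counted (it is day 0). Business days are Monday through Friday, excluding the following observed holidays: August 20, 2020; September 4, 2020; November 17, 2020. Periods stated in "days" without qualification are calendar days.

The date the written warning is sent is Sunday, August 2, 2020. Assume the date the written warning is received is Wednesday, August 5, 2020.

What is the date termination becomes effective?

October 20, 2020

The last day of the improvement period: 10 calendar days after August 2, 2020 is August 12, 2020.
Adding 21 calendar days to August 12, 2020 gives September 2, 2020, which is the last day of the review period.
Adding 31 calendar days to September 2, 2020 gives October 3, 2020, which is the last day of the waiting period.
The date termination becomes effective: 12 business days after Saturday, October 3, 2020, skipping weekends — Oct 5, Oct 6, Oct 7, Oct 8, …, Oct 16, Oct 19, Oct 20 — lands on Tuesday, October 20, 2020.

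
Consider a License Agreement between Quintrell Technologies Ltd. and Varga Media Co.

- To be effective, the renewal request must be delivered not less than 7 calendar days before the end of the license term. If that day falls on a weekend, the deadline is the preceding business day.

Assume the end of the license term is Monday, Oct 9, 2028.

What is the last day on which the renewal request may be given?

Counting back 7 calendar days from Oct 9, 2028 gives Oct 2, 2028. That is a Monday, so no adjustment is needed.

Oct 2, 2028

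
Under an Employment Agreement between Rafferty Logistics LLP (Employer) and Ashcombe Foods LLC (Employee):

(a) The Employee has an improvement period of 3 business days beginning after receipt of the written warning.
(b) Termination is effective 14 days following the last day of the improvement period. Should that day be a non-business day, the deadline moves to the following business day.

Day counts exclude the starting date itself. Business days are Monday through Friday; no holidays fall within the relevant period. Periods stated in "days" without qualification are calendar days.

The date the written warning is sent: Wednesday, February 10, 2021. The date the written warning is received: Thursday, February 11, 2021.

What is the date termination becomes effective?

The last day of the improvement period: counting 3 business days from Thursday, February 11, 2021 (Feb 12, Feb 15, Feb 16, skipping weekends) reaches Tuesday, February 16, 2021.
The date termination becomes effective: 14 calendar days after February 16, 2021 is March 2, 2021. March 2, 2021 is a Tuesday, so no roll-forward applies.

March 2, 2021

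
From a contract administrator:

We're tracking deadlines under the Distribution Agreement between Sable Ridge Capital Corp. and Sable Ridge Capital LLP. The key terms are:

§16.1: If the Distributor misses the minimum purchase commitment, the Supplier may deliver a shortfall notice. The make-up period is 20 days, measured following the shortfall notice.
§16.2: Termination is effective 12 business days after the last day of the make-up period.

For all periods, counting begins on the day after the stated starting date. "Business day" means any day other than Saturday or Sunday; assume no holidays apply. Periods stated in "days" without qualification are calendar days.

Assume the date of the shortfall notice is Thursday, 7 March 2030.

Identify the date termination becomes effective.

12 April 2030

Adding 20 calendar days to 7 March 2030 gives 27 March 2030, which is the last day of the make-up period.
From Wednesday, 27 March 2030, 12 business days (Mar 28, Mar 29, Apr 1, Apr 2, …, Apr 10, Apr 11, Apr 12, skipping weekends) brings us to Friday, 12 April 2030, which is the date termination becomes effective.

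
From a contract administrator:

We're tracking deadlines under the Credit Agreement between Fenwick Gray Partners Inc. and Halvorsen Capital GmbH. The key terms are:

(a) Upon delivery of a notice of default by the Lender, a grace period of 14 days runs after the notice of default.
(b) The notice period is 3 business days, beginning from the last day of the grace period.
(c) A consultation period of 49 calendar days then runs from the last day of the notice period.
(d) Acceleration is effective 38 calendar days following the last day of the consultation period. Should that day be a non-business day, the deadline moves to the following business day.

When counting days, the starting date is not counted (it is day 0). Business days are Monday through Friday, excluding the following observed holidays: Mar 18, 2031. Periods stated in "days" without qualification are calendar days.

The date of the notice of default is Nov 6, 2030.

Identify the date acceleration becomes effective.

Feb 20, 2031

The last day of the grace period: Nov 6, 2030 + 14 days = Nov 20, 2030.
The last day of the notice period: 3 business days after Wednesday, Nov 20, 2030, skipping weekends — Nov 21, Nov 22, Nov 25 — lands on Monday, Nov 25, 2030.
The last day of the consultation period: Nov 25, 2030 + 49 days = Jan 13, 2031.
The date acceleration becomes effective: 38 calendar days after Jan 13, 2031 is Feb 20, 2031. Feb 20, 2031 is a Thursday and is not a listed holiday, so no roll-forward applies.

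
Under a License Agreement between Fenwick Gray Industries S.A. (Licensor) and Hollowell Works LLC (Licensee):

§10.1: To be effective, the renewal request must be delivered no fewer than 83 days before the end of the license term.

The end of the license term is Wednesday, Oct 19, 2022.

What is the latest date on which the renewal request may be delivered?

Jul 28, 2022

Oct 19, 2022 minus 83 days is Jul 28, 2022.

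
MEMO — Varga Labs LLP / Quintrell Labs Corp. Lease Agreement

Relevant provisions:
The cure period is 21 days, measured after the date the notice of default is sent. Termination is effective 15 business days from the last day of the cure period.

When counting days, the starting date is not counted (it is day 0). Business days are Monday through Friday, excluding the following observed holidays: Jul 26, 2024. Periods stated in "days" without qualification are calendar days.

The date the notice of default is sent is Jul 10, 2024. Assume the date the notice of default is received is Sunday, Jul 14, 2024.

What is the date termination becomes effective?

Aug 21, 2024

The last day of the cure period: Jul 10, 2024 + 21 days = Jul 31, 2024.
The date termination becomes effective: counting 15 business days from Wednesday, Jul 31, 2024 (Aug 1, Aug 2, Aug 5, Aug 6, …, Aug 19, Aug 20, Aug 21, skipping weekends) reaches Wednesday, Aug 21, 2024.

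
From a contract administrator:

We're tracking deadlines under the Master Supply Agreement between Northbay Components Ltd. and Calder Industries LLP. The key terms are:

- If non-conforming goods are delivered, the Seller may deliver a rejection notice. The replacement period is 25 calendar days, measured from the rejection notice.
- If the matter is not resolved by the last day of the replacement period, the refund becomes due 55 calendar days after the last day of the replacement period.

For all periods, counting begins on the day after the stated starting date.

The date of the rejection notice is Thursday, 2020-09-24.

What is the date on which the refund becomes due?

2020-12-13

The last day of the replacement period: 2020-09-24 + 25 days = 2020-10-19.
The date on which the refund becomes due: 2020-10-19 + 55 days = 2020-12-13.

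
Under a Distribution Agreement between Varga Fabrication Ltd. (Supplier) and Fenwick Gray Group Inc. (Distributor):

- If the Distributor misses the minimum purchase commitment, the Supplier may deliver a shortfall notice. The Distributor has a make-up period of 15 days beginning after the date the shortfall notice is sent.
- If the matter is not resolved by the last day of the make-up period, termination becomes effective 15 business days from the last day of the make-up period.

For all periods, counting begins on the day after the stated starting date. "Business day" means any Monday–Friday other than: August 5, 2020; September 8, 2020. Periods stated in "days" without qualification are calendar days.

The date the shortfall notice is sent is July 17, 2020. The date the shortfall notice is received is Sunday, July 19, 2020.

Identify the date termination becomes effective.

August 24, 2020

The last day of the make-up period: July 17, 2020 + 15 days = August 1, 2020.
From Saturday, August 1, 2020, 15 business days (Aug 3, Aug 4, Aug 6, Aug 7, …, Aug 20, Aug 21, Aug 24, skipping weekends and the listed holiday on Aug 5) brings us to Monday, August 24, 2020, which is the date termination becomes effective.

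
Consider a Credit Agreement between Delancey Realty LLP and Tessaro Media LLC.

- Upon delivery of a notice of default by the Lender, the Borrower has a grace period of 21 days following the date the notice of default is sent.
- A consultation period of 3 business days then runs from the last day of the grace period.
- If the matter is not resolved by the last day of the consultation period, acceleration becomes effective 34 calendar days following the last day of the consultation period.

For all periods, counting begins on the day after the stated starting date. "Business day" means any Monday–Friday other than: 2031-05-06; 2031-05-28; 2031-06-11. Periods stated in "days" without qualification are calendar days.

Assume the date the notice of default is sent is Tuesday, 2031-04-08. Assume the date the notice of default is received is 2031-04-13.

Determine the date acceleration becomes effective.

The last day of the grace period: 2031-04-08 + 21 days = 2031-04-29.
The last day of the consultation period: 3 business days after Tuesday, 2031-04-29, skipping weekends — Apr 30, May 1, May 2 — lands on Friday, 2031-05-02.
The date acceleration becomes effective: 2031-05-02 + 34 days = 2031-06-05.

2031-06-05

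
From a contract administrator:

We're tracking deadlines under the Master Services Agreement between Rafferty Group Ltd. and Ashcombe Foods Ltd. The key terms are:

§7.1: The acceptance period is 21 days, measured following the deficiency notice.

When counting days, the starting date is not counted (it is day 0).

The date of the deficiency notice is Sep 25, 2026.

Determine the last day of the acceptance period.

Oct 16, 2026

Adding 21 calendar days to Sep 25, 2026 gives Oct 16, 2026, which is the last day of the acceptance period.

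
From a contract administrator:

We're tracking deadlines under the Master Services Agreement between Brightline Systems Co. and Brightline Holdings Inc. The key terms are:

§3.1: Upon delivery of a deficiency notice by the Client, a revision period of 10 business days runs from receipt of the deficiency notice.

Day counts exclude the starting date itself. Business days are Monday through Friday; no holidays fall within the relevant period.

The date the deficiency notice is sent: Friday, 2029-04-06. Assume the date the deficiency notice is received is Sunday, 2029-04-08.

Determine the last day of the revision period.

2029-04-20

From Sunday, 2029-04-08, 10 business days (Apr 9, Apr 10, Apr 11, Apr 12, Apr 13, Apr 16, Apr 17, Apr 18, Apr 19, Apr 20, skipping weekends) brings us to Friday, 2029-04-20, which is the last day of the revision period.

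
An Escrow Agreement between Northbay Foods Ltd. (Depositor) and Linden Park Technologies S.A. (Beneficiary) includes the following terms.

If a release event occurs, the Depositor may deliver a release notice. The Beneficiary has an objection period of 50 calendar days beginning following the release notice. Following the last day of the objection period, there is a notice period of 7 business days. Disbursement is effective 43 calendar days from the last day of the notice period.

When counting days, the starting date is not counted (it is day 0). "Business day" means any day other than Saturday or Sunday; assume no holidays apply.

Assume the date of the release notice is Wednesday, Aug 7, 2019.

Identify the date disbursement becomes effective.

The last day of the objection period: 50 calendar days after Aug 7, 2019 is Sep 26, 2019.
The last day of the notice period: counting 7 business days from Thursday, Sep 26, 2019 (Sep 27, Sep 30, Oct 1, Oct 2, Oct 3, Oct 4, Oct 7, skipping weekends) reaches Monday, Oct 7, 2019.
The date disbursement becomes effective: Oct 7, 2019 + 43 days = Nov 19, 2019.

Nov 19, 2019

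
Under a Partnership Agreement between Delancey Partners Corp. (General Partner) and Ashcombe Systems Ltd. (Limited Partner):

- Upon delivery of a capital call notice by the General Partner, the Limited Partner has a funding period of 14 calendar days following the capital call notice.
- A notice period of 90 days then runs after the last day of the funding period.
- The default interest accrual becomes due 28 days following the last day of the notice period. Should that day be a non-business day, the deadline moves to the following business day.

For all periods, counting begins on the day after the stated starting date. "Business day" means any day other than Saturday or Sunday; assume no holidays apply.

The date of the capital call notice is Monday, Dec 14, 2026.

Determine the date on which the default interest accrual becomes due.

The last day of the funding period: 14 calendar days after Dec 14, 2026 is Dec 28, 2026.
The last day of the notice period: 90 calendar days after Dec 28, 2026 is Mar 28, 2027.
The date on which the default interest accrual becomes due: 28 calendar days after Mar 28, 2027 is Apr 25, 2027. That falls on a Sunday, so it rolls to the next business day, Monday, Apr 26, 2027.

Apr 26, 2027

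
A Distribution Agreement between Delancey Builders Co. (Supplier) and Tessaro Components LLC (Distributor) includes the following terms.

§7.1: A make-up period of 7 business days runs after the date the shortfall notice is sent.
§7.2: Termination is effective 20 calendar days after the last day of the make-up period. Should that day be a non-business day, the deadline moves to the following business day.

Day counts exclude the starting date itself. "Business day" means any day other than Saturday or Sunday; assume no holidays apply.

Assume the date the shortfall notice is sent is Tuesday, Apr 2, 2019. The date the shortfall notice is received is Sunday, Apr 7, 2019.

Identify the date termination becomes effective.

The last day of the make-up period: 7 business days after Tuesday, Apr 2, 2019, skipping weekends — Apr 3, Apr 4, Apr 5, Apr 8, Apr 9, Apr 10, Apr 11 — lands on Thursday, Apr 11, 2019.
The date termination becomes effective: 20 calendar days after Apr 11, 2019 is May 1, 2019. May 1, 2019 is a Wednesday, so no roll-forward applies.

May 1, 2019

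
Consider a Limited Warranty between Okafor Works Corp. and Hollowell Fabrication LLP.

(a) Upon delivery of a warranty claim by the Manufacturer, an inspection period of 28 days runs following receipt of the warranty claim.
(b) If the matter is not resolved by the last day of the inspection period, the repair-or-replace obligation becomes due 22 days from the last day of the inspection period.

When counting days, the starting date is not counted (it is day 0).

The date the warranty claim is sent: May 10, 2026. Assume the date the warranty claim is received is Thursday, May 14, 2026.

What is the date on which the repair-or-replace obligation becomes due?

July 3, 2026

The last day of the inspection period: 28 calendar days after May 14, 2026 is June 11, 2026.
The date on which the repair-or-replace obligation becomes due: 22 calendar days after June 11, 2026 is July 3, 2026.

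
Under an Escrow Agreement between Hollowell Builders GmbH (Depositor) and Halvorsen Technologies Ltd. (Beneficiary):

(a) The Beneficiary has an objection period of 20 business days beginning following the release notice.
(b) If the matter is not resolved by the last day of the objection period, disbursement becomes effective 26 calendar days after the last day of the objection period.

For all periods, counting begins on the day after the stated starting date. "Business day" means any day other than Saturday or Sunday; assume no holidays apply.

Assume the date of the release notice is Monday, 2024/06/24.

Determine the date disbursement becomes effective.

2024/08/17

The last day of the objection period: 20 business days after Monday, 2024/06/24, skipping weekends — Jun 25, Jun 26, Jun 27, Jun 28, …, Jul 18, Jul 19, Jul 22 — lands on Monday, 2024/07/22.
The date disbursement becomes effective: 26 calendar days after 2024/07/22 is 2024/08/17.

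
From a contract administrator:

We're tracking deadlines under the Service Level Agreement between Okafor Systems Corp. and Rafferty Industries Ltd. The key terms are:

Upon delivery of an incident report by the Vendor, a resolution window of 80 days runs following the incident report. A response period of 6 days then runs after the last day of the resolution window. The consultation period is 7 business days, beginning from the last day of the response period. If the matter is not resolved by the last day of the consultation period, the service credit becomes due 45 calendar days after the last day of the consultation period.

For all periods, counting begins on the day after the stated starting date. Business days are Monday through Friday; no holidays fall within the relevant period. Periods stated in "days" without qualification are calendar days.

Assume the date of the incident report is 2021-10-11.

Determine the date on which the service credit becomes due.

2022-02-28

The last day of the resolution window: 80 calendar days after 2021-10-11 is 2021-12-30.
Adding 6 calendar days to 2021-12-30 gives 2022-01-05, which is the last day of the response period.
The last day of the consultation period: 7 business days after Wednesday, 2022-01-05, skipping weekends — Jan 6, Jan 7, Jan 10, Jan 11, Jan 12, Jan 13, Jan 14 — lands on Friday, 2022-01-14.
The date on which the service credit becomes due: 45 calendar days after 2022-01-14 is 2022-02-28.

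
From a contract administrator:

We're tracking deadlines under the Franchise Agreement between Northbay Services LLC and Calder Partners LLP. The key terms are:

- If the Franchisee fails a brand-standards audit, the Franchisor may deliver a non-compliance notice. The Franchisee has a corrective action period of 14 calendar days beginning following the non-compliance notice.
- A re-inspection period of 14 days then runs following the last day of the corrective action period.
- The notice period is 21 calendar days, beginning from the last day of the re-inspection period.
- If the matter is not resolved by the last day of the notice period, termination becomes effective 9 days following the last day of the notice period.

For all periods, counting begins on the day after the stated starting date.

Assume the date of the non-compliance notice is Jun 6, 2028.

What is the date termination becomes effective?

The last day of the corrective action period: Jun 6, 2028 + 14 days = Jun 20, 2028.
The last day of the re-inspection period: 14 calendar days after Jun 20, 2028 is Jul 4, 2028.
The last day of the notice period: Jul 4, 2028 + 21 days = Jul 25, 2028.
Adding 9 calendar days to Jul 25, 2028 gives Aug 3, 2028, which is the date termination becomes effective.

Aug 3, 2028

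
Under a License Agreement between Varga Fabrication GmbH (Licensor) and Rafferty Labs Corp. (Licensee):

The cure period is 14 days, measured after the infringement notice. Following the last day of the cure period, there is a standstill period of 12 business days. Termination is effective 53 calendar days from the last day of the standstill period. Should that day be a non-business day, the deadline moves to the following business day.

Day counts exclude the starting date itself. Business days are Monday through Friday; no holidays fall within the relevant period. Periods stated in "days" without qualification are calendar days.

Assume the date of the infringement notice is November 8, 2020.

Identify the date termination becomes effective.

The last day of the cure period: November 8, 2020 + 14 days = November 22, 2020.
The last day of the standstill period: counting 12 business days from Sunday, November 22, 2020 (Nov 23, Nov 24, Nov 25, Nov 26, …, Dec 4, Dec 7, Dec 8, skipping weekends) reaches Tuesday, December 8, 2020.
The date termination becomes effective: December 8, 2020 + 53 days = January 30, 2021. That falls on a Saturday, so it rolls to the next business day, Monday, February 1, 2021.

February 1, 2021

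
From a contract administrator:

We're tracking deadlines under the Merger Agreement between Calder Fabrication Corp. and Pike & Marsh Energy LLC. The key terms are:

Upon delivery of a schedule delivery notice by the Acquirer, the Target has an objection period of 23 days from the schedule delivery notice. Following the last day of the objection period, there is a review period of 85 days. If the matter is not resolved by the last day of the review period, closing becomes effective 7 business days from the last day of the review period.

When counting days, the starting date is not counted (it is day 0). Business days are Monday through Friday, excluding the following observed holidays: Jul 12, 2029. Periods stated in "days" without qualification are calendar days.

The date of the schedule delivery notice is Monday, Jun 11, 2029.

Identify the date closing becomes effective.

Adding 23 calendar days to Jun 11, 2029 gives Jul 4, 2029, which is the last day of the objection period.
The last day of the review period: Jul 4, 2029 + 85 days = Sep 27, 2029.
From Thursday, Sep 27, 2029, 7 business days (Sep 28, Oct 1, Oct 2, Oct 3, Oct 4, Oct 5, Oct 8, skipping weekends) brings us to Monday, Oct 8, 2029, which is the date closing becomes effective.

Oct 8, 2029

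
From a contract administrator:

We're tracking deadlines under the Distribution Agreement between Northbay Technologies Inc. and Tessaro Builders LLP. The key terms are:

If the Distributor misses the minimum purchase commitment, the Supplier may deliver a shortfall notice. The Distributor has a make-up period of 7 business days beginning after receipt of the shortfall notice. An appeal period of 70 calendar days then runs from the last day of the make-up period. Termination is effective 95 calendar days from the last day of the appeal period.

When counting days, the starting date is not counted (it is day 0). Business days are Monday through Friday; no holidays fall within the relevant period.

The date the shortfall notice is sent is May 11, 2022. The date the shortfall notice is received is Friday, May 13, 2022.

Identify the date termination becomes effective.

November 5, 2022

The last day of the make-up period: counting 7 business days from Friday, May 13, 2022 (May 16, May 17, May 18, May 19, May 20, May 23, May 24, skipping weekends) reaches Tuesday, May 24, 2022.
The last day of the appeal period: May 24, 2022 + 70 days = August 2, 2022.
The date termination becomes effective: August 2, 2022 + 95 days = November 5, 2022.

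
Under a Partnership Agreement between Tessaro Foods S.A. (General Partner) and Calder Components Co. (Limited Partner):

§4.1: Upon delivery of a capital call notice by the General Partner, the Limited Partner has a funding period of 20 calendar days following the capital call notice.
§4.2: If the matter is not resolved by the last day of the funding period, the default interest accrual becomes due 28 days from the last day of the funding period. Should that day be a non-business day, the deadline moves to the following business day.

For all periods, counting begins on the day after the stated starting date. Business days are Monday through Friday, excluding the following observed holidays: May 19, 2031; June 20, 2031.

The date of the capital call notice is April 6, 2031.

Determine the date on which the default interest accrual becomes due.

Adding 20 calendar days to April 6, 2031 gives April 26, 2031, which is the last day of the funding period.
The date on which the default interest accrual becomes due: 28 calendar days after April 26, 2031 is May 24, 2031. That falls on a Saturday, so it rolls to the next business day, Monday, May 26, 2031.

May 26, 2031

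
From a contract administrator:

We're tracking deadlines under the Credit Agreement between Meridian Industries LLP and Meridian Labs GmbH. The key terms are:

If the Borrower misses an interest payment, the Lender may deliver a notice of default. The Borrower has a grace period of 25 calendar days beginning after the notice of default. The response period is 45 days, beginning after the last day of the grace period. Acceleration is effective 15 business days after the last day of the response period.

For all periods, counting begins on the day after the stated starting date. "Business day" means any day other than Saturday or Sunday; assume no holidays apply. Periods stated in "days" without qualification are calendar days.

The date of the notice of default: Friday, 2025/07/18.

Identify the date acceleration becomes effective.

The last day of the grace period: 2025/07/18 + 25 days = 2025/08/12.
The last day of the response period: 45 calendar days after 2025/08/12 is 2025/09/26.
From Friday, 2025/09/26, 15 business days (Sep 29, Sep 30, Oct 1, Oct 2, …, Oct 15, Oct 16, Oct 17, skipping weekends) brings us to Friday, 2025/10/17, which is the date acceleration becomes effective.

2025/10/17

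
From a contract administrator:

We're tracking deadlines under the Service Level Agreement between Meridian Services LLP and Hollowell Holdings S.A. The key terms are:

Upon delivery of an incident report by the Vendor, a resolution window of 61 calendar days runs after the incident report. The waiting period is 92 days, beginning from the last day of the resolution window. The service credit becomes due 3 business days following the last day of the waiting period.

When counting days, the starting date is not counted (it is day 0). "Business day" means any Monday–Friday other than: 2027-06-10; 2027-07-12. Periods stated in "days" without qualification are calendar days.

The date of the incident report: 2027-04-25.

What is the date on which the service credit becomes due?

2027-09-29

Adding 61 calendar days to 2027-04-25 gives 2027-06-25, which is the last day of the resolution window.
The last day of the waiting period: 2027-06-25 + 92 days = 2027-09-25.
The date on which the service credit becomes due: counting 3 business days from Saturday, 2027-09-25 (Sep 27, Sep 28, Sep 29, skipping weekends) reaches Wednesday, 2027-09-29.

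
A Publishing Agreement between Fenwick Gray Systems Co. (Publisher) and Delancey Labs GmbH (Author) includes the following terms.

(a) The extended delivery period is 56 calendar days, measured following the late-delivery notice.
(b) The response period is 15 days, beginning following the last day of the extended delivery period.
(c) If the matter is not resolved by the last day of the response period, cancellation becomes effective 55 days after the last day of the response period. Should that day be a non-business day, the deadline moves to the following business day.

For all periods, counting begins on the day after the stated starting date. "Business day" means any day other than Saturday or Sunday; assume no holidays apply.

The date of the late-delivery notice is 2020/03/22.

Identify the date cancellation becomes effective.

The last day of the extended delivery period: 2020/03/22 + 56 days = 2020/05/17.
Adding 15 calendar days to 2020/05/17 gives 2020/06/01, which is the last day of the response period.
The date cancellation becomes effective: 55 calendar days after 2020/06/01 is 2020/07/26. That falls on a Sunday, so it rolls to the next business day, Monday, 2020/07/27.

2020/07/27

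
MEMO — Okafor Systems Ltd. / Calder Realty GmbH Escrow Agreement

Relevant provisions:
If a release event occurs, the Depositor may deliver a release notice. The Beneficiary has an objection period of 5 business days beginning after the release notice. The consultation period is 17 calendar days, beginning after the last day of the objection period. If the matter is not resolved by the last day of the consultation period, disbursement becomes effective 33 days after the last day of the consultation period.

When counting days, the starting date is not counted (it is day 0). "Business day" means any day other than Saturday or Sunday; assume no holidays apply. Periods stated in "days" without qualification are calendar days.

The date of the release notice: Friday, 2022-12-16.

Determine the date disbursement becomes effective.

2023-02-11

From Friday, 2022-12-16, 5 business days (Dec 19, Dec 20, Dec 21, Dec 22, Dec 23, skipping weekends) brings us to Friday, 2022-12-23, which is the last day of the objection period.
The last day of the consultation period: 2022-12-23 + 17 days = 2023-01-09.
Adding 33 calendar days to 2023-01-09 gives 2023-02-11, which is the date disbursement becomes effective.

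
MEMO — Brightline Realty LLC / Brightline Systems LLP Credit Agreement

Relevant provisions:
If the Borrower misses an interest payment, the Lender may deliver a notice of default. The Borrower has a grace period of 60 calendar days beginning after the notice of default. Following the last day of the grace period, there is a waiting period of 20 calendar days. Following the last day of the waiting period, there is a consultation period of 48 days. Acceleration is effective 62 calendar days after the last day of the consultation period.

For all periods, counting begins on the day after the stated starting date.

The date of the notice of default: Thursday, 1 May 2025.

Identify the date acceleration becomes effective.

The last day of the grace period: 60 calendar days after 1 May 2025 is 30 June 2025.
The last day of the waiting period: 30 June 2025 + 20 days = 20 July 2025.
The last day of the consultation period: 20 July 2025 + 48 days = 6 September 2025.
The date acceleration becomes effective: 6 September 2025 + 62 days = 7 November 2025.

7 November 2025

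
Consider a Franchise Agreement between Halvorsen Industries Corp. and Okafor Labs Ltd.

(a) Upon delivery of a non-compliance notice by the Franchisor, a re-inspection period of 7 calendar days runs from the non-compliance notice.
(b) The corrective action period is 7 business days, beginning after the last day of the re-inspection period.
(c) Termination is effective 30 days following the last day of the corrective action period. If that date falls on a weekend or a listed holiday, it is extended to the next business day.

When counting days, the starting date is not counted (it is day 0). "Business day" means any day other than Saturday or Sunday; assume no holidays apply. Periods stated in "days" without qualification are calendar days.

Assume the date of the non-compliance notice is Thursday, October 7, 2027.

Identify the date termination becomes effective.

November 24, 2027

Adding 7 calendar days to October 7, 2027 gives October 14, 2027, which is the last day of the re-inspection period.
From Thursday, October 14, 2027, 7 business days (Oct 15, Oct 18, Oct 19, Oct 20, Oct 21, Oct 22, Oct 25, skipping weekends) brings us to Monday, October 25, 2027, which is the last day of the corrective action period.
The date termination becomes effective: 30 calendar days after October 25, 2027 is November 24, 2027. November 24, 2027 is a Wednesday, so no roll-forward applies.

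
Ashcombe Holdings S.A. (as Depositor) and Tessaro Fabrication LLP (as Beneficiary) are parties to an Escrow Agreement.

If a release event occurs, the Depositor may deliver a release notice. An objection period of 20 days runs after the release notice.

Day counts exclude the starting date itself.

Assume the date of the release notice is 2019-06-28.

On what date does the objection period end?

Adding 20 calendar days to 2019-06-28 gives 2019-07-18, which is the last day of the objection period.

2019-07-18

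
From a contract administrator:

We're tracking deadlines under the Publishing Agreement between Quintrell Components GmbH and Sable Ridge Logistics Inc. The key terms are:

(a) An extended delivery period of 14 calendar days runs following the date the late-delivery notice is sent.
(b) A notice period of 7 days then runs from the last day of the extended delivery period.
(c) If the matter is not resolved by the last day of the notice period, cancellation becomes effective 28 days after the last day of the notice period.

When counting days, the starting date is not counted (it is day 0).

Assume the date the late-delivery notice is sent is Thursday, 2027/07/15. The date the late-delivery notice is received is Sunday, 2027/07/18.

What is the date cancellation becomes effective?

2027/09/02

Adding 14 calendar days to 2027/07/15 gives 2027/07/29, which is the last day of the extended delivery period.
The last day of the notice period: 7 calendar days after 2027/07/29 is 2027/08/05.
The date cancellation becomes effective: 28 calendar days after 2027/08/05 is 2027/09/02.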